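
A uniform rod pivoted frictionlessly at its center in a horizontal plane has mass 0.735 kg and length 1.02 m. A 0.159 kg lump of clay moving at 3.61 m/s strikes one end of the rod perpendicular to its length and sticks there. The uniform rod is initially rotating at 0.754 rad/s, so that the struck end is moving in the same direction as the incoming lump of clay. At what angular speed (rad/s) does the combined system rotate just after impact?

The axle reaction passes through the pivot and exerts no torque about it; angular momentum about the pivot is conserved through the impact.
I_p = (1/12)(0.735)(1.02)² = 0.06372 kg·m². Taking the sense of the lump of clay's angular momentum as positive, L_{lump} = m v R = (0.159)(3.61)(1.02/2) = 0.2927 kg·m²/s.
L_i = +I_p ω_p + m v R = +(0.06372)(0.754) + 0.2927 = 0.3408 kg·m²/s.
After sticking, I_f = I_p + m R² = 0.06372 + (0.159)(1.02/2)² = 0.1051 kg·m².
ω_f = L_i / I_f = 0.3408 / 0.1051 = 3.243 rad/s.

|ω_f| ≈ 3.24 rad/s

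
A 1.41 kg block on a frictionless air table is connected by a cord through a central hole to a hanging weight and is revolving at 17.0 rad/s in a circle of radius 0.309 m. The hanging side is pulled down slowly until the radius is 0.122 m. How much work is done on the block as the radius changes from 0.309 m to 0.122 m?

No torque about the axis ⇒ m r₁² ω₁ = m r₂² ω₂.
ω₂ = ω₁ (r₁/r₂)² = (17.0)(0.309/0.122)² = 109.1 rad/s.
W = ΔKE = ½m(v₂² − v₁²) = 105.3 J.

W ≈ 105 J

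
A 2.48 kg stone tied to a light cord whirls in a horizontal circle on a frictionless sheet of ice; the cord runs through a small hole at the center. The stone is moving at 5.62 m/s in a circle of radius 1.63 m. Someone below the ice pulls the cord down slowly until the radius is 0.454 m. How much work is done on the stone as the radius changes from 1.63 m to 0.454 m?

Central (radial) force ⇒ zero torque about the center ⇒ m v r is constant.
v₂ = v₁ r₁ / r₂ = (5.62)(1.63) / (0.454) = 20.18 m/s.
W = ΔKE = ½m(v₂² − v₁²) = 465.7 J.

W ≈ 466 J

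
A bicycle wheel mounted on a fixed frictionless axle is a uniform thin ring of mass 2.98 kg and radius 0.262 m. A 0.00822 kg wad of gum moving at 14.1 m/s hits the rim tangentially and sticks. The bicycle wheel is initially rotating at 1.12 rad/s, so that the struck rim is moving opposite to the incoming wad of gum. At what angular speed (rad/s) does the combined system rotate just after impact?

|ω_f| ≈ 0.969 rad/s

The axle reaction passes through the axle and exerts no torque about it; angular momentum about the axle is conserved through the impact.
I_p = (2.98)(0.262)² = 0.2046 kg·m². Taking the sense of the wad of gum's angular momentum as positive, L_{wad} = m v R = (0.00822)(14.1)(0.262) = 0.03037 kg·m²/s.
L_i = −I_p ω_p + m v R = −(0.2046)(1.12) + 0.03037 = -0.1987 kg·m²/s.
After sticking, I_f = I_p + m R² = 0.2046 + (0.00822)(0.262)² = 0.2051 kg·m².
ω_f = L_i / I_f = -0.1987 / 0.2051 = -0.9689 rad/s.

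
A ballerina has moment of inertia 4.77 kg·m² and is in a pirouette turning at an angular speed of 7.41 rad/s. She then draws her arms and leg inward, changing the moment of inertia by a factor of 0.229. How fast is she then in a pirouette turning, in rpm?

With no external torque about the axis, L is conserved: I₁ω₁ = I₂ω₂.
I₂ = 0.229 × 4.77 = 1.092 kg·m².
ω₂ = I₁ω₁ / I₂ = (4.770)(7.41 rad/s) / (1.092) = 32.36 rad/s = 309.0 rpm.

ω₂ ≈ 309 rpm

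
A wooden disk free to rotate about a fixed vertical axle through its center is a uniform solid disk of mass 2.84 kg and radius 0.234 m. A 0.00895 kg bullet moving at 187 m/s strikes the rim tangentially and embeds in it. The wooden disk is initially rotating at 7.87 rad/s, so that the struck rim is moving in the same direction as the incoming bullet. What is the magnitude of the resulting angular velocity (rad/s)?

About the axle the impulsive forces during the collision are internal, so angular momentum about that axis is conserved.
I_p = ½(2.84)(0.234)² = 0.07775 kg·m². Taking the sense of the bullet's angular momentum as positive, L_{bullet} = m v R = (0.00895)(187)(0.234) = 0.3916 kg·m²/s.
L_i = +I_p ω_p + m v R = +(0.07775)(7.87) + 0.3916 = 1.004 kg·m²/s.
After sticking, I_f = I_p + m R² = 0.07775 + (0.00895)(0.234)² = 0.07824 kg·m².
ω_f = L_i / I_f = 1.004 / 0.07824 = 12.83 rad/s.

|ω_f| ≈ 12.8 rad/s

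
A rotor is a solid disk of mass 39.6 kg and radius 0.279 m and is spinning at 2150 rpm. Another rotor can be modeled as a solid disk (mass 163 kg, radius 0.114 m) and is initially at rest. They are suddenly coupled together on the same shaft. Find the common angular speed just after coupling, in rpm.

The coupling torques are internal; angular momentum about the shared axis is conserved.
Moments of inertia: I_A = ½(39.6)(0.279)² = 1.541 kg·m²; I_B = ½(163)(0.114)² = 1.059 kg·m².
Taking A's sense as positive: L = (1.541)(2150) = 3314 kg·m²·rpm.
Combined I = 1.541 + 1.059 = 2.600 kg·m².
ω_f = L / I = 3314 / 2.600 = 1274 rpm.

|ω_f| ≈ 1270 rpm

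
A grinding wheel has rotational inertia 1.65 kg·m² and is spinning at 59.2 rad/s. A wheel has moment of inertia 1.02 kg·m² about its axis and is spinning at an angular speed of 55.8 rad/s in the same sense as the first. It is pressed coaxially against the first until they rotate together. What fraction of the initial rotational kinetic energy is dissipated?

fraction ≈ 0.000813

The coupling torques are internal; angular momentum about the shared axis is conserved.
Taking A's sense as positive: L = (1.650)(59.2) + (1.020)(55.8) = 154.6 kg·m²·rad/s.
Combined I = 1.650 + 1.020 = 2.670 kg·m².
ω_f = L / I = 154.6 / 2.670 = 57.90 rad/s.
KE_i = ½ΣIω² = 4479 J; KE_f = ½(2.670)(57.90)² = 4476 J.
Fraction dissipated = (KE_i − KE_f)/KE_i = 0.0008134.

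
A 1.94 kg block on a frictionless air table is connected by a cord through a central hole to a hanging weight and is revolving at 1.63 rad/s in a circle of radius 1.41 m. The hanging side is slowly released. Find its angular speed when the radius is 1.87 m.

The constraining force is radial, so m r² ω about the center is conserved.
ω₂ = ω₁ (r₁/r₂)² = (1.63)(1.41/1.87)² = 0.9267 rad/s.

ω₂ ≈ 0.927 rad/s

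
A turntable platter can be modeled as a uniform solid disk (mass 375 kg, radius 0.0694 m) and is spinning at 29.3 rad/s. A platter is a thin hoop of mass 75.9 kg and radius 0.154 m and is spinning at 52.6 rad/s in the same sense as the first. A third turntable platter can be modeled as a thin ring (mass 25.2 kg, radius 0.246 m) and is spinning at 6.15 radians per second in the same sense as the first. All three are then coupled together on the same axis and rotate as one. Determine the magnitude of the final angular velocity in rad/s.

|ω_f| ≈ 30.9 rad/s

No external torque acts about the common axis, so total angular momentum is conserved.
Moments of inertia: I_A = ½(375)(0.0694)² = 0.9031 kg·m²; I_B = (75.9)(0.154)² = 1.800 kg·m²; I_C = (25.2)(0.246)² = 1.525 kg·m².
Taking A's sense as positive: L = (0.9031)(29.3) + (1.800)(52.6) + (1.525)(6.15) = 130.5 kg·m²·rad/s.
Combined I = 0.9031 + 1.800 + 1.525 = 4.228 kg·m².
ω_f = L / I = 130.5 / 4.228 = 30.87 rad/s.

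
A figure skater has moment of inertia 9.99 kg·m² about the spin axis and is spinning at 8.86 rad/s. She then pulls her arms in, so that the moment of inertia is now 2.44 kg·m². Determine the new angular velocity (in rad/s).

No external torque acts about the spin axis, so angular momentum is conserved.
ω₂ = I₁ω₁ / I₂ = (9.990)(8.86 rad/s) / (2.440) = 36.28 rad/s.

ω₂ ≈ 36.3 rad/s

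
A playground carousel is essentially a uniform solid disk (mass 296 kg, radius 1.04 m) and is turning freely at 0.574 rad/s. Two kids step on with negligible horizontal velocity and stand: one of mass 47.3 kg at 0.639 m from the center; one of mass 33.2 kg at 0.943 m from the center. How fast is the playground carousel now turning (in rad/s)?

ω_f ≈ 0.440 rad/s

No external torque acts about the center; L_before = L_after.
I_p = ½(296)(1.04)² = 160.1 kg·m².
Added inertia Σmr² = (47.3)(0.639)² + (33.2)(0.943)² = 48.84 kg·m²; I_f = 160.1 + 48.84 = 208.9 kg·m².
ω_f = I_p ω_i / I_f = (160.1)(0.574) / 208.9 = 0.4398 rad/s.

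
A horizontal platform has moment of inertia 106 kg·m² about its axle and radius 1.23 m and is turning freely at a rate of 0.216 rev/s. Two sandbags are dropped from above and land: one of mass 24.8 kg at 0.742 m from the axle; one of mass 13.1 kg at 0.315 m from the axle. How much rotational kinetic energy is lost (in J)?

energy lost ≈ 12.1 J

No external torque acts about the axle; L_before = L_after.
Added inertia Σmr² = (24.8)(0.742)² + (13.1)(0.315)² = 14.95 kg·m²; I_f = 106.0 + 14.95 = 121.0 kg·m².
ω_f = I_p ω_i / I_f = (106.0)(0.216) / 121.0 = 0.1893 rev/s.
KE_i = ½(106.0)(1.357 rad/s)² = 97.62 J; KE_f = ½(121.0)(1.189)² = 85.55 J.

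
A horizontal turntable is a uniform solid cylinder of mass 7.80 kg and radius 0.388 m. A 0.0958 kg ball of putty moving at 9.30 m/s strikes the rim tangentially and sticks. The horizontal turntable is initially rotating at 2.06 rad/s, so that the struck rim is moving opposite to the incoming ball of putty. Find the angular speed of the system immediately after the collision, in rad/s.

About the axle the impulsive forces during the collision are internal, so angular momentum about that axis is conserved.
I_p = ½(7.80)(0.388)² = 0.5871 kg·m². Taking the sense of the ball of putty's angular momentum as positive, L_{ball} = m v R = (0.0958)(9.30)(0.388) = 0.3457 kg·m²/s.
L_i = −I_p ω_p + m v R = −(0.5871)(2.06) + 0.3457 = -0.8638 kg·m²/s.
After sticking, I_f = I_p + m R² = 0.5871 + (0.0958)(0.388)² = 0.6015 kg·m².
ω_f = L_i / I_f = -0.8638 / 0.6015 = -1.436 rad/s.

|ω_f| ≈ 1.44 rad/s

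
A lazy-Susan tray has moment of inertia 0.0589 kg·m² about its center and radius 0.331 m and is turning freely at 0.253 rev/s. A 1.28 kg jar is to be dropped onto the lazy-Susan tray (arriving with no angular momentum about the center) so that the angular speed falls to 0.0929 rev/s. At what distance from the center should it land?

The added mass arrives with no angular momentum about the center, and any external torque about the center is negligible, so the system's angular momentum is conserved.
I_p ω_i = (I_p + m r²) ω_f ⇒ m r² = I_p(ω_i/ω_f − 1) = 0.05890(0.253/0.0929 − 1) = 0.1015 kg·m².
r = √(0.1015/1.28) = 0.2816 m.

r ≈ 0.282 m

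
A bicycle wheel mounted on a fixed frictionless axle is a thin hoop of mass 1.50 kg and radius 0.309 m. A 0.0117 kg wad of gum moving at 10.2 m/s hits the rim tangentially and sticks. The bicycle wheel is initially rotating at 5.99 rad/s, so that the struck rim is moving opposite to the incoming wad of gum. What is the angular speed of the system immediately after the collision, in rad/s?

About the axle the impulsive forces during the collision are internal, so angular momentum about that axis is conserved.
I_p = (1.50)(0.309)² = 0.1432 kg·m². Taking the sense of the wad of gum's angular momentum as positive, L_{wad} = m v R = (0.0117)(10.2)(0.309) = 0.03688 kg·m²/s.
L_i = −I_p ω_p + m v R = −(0.1432)(5.99) + 0.03688 = -0.8210 kg·m²/s.
After sticking, I_f = I_p + m R² = 0.1432 + (0.0117)(0.309)² = 0.1443 kg·m².
ω_f = L_i / I_f = -0.8210 / 0.1443 = -5.688 rad/s.

|ω_f| ≈ 5.69 rad/s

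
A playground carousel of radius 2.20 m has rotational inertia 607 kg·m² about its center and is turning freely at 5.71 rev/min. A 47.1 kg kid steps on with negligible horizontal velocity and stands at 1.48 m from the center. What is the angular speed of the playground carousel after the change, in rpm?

No external torque acts about the center; L_before = L_after.
Added inertia Σmr² = (47.1)(1.48)² = 103.2 kg·m²; I_f = 607.0 + 103.2 = 710.2 kg·m².
ω_f = I_p ω_i / I_f = (607.0)(5.71) / 710.2 = 4.880 rpm.

ω_f ≈ 4.88 rpm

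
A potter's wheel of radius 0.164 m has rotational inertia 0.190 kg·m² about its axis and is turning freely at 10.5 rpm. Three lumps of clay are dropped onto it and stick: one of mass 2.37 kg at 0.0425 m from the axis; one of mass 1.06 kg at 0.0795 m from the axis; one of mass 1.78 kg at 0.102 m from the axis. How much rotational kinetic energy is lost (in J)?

energy lost ≈ 0.0154 J

No external torque acts about the axis; L_before = L_after.
Added inertia Σmr² = (2.37)(0.0425)² + (1.06)(0.0795)² + (1.78)(0.102)² = 0.02950 kg·m²; I_f = 0.1900 + 0.02950 = 0.2195 kg·m².
ω_f = I_p ω_i / I_f = (0.1900)(10.5) / 0.2195 = 9.089 rpm.
KE_i = ½(0.1900)(1.100 rad/s)² = 0.1149 J; KE_f = ½(0.2195)(0.9518)² = 0.09942 J.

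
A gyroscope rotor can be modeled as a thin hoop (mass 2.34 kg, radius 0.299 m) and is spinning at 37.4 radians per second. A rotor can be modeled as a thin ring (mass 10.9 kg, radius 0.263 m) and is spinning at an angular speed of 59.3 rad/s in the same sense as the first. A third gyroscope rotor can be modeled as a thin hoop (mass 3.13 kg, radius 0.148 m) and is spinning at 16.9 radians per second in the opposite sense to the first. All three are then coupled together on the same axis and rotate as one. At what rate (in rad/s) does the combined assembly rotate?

The coupling torques are internal; angular momentum about the shared axis is conserved.
Moments of inertia: I_A = (2.34)(0.299)² = 0.2092 kg·m²; I_B = (10.9)(0.263)² = 0.7539 kg·m²; I_C = (3.13)(0.148)² = 0.06856 kg·m².
Taking A's sense as positive: L = (0.2092)(37.4) + (0.7539)(59.3) − (0.06856)(16.9) = 51.37 kg·m²·rad/s.
Combined I = 0.2092 + 0.7539 + 0.06856 = 1.032 kg·m².
ω_f = L / I = 51.37 / 1.032 = 49.80 rad/s.

|ω_f| ≈ 49.8 rad/s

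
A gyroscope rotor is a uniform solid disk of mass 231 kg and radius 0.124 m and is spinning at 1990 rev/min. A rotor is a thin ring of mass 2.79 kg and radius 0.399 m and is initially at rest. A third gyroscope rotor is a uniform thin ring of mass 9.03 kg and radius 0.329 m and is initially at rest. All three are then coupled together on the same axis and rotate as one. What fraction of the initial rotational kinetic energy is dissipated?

fraction ≈ 0.445

No external torque acts about the common axis, so total angular momentum is conserved.
Moments of inertia: I_A = ½(231)(0.124)² = 1.776 kg·m²; I_B = (2.79)(0.399)² = 0.4442 kg·m²; I_C = (9.03)(0.329)² = 0.9774 kg·m².
Taking A's sense as positive: L = (1.776)(1990) = 3534 kg·m²·rpm.
Combined I = 1.776 + 0.4442 + 0.9774 = 3.198 kg·m².
ω_f = L / I = 3534 / 3.198 = 1105 rpm.
KE_i = ½ΣIω² = 38560 J; KE_f = ½(3.198)(115.7)² = 21420 J.
Fraction dissipated = (KE_i − KE_f)/KE_i = 0.4446.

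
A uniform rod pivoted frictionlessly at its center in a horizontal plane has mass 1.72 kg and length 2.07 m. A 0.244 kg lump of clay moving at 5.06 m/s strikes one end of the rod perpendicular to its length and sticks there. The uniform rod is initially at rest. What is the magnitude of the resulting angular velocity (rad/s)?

The axle reaction passes through the pivot and exerts no torque about it; angular momentum about the pivot is conserved through the impact.
I_p = (1/12)(1.72)(2.07)² = 0.6142 kg·m². Taking the sense of the lump of clay's angular momentum as positive, L_{lump} = m v R = (0.244)(5.06)(2.07/2) = 1.278 kg·m²/s.
L_i = 0 + 1.278 = 1.278 kg·m²/s.
After sticking, I_f = I_p + m R² = 0.6142 + (0.244)(2.07/2)² = 0.8755 kg·m².
ω_f = L_i / I_f = 1.278 / 0.8755 = 1.459 rad/s.

|ω_f| ≈ 1.46 rad/s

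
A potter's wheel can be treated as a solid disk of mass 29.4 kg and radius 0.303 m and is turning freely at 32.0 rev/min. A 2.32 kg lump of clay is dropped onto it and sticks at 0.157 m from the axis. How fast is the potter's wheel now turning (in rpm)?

No external torque acts about the axis; L_before = L_after.
I_p = ½(29.4)(0.303)² = 1.350 kg·m².
Added inertia Σmr² = (2.32)(0.157)² = 0.05719 kg·m²; I_f = 1.350 + 0.05719 = 1.407 kg·m².
ω_f = I_p ω_i / I_f = (1.350)(32.0) / 1.407 = 30.70 rpm.

ω_f ≈ 30.7 rpm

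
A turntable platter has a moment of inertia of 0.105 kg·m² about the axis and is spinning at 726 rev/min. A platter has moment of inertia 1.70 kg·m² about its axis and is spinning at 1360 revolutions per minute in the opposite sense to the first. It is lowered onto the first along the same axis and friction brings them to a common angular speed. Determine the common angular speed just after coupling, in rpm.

The coupling torques are internal; angular momentum about the shared axis is conserved.
Taking A's sense as positive: L = (0.1050)(726) − (1.700)(1360) = -2236 kg·m²·rpm.
Combined I = 0.1050 + 1.700 = 1.805 kg·m².
ω_f = L / I = -2236 / 1.805 = -1239 rpm.

|ω_f| ≈ 1240 rpm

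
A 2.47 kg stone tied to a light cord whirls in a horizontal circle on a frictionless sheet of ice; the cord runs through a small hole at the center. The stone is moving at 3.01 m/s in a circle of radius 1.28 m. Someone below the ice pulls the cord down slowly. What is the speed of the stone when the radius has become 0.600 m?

The only horizontal force on the mass is along the cord (radial), so it exerts no torque about the hole and angular momentum m v r is conserved.
v₂ = v₁ r₁ / r₂ = (3.01)(1.28) / (0.600) = 6.421 m/s.

v₂ ≈ 6.42 m/s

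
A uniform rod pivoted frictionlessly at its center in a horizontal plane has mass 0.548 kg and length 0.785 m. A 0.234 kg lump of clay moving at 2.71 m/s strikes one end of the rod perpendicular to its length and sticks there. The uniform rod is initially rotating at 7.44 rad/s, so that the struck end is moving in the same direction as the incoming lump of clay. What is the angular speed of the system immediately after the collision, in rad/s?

|ω_f| ≈ 7.14 rad/s

About the pivot the impulsive forces during the collision are internal, so angular momentum about that axis is conserved.
I_p = (1/12)(0.548)(0.785)² = 0.02814 kg·m². Taking the sense of the lump of clay's angular momentum as positive, L_{lump} = m v R = (0.234)(2.71)(0.785/2) = 0.2489 kg·m²/s.
L_i = +I_p ω_p + m v R = +(0.02814)(7.44) + 0.2489 = 0.4583 kg·m²/s.
After sticking, I_f = I_p + m R² = 0.02814 + (0.234)(0.785/2)² = 0.06419 kg·m².
ω_f = L_i / I_f = 0.4583 / 0.06419 = 7.139 rad/s.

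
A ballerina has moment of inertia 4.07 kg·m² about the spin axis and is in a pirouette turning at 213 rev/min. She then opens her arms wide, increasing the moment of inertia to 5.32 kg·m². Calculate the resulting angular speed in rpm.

No external torque acts about the spin axis, so angular momentum is conserved.
ω₂ = I₁ω₁ / I₂ = (4.070)(213 rpm) / (5.320) = 163.0 rpm.

ω₂ ≈ 163 rpm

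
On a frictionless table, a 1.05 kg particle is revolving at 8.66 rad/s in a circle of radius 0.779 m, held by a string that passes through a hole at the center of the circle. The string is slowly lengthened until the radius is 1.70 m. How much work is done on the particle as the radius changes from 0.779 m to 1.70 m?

W ≈ -18.9 J

The constraining force is radial, so m r² ω about the center is conserved.
ω₂ = ω₁ (r₁/r₂)² = (8.66)(0.779/1.70)² = 1.818 rad/s.
W = ΔKE = ½m(v₂² − v₁²) = -18.88 J.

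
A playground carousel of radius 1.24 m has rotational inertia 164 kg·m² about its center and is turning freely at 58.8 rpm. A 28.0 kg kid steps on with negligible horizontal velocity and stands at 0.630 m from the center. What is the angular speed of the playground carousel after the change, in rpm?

The added mass arrives with no angular momentum about the center, and any external torque about the center is negligible, so the system's angular momentum is conserved.
Added inertia Σmr² = (28.0)(0.630)² = 11.11 kg·m²; I_f = 164.0 + 11.11 = 175.1 kg·m².
ω_f = I_p ω_i / I_f = (164.0)(58.8) / 175.1 = 55.07 rpm.

ω_f ≈ 55.1 rpm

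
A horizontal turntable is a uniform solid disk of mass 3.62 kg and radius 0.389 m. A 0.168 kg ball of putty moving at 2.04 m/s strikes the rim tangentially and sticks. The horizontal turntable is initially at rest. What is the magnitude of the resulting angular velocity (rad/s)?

About the axle the impulsive forces during the collision are internal, so angular momentum about that axis is conserved.
I_p = ½(3.62)(0.389)² = 0.2739 kg·m². Taking the sense of the ball of putty's angular momentum as positive, L_{ball} = m v R = (0.168)(2.04)(0.389) = 0.1333 kg·m²/s.
L_i = 0 + 0.1333 = 0.1333 kg·m²/s.
After sticking, I_f = I_p + m R² = 0.2739 + (0.168)(0.389)² = 0.2993 kg·m².
ω_f = L_i / I_f = 0.1333 / 0.2993 = 0.4454 rad/s.

|ω_f| ≈ 0.445 rad/s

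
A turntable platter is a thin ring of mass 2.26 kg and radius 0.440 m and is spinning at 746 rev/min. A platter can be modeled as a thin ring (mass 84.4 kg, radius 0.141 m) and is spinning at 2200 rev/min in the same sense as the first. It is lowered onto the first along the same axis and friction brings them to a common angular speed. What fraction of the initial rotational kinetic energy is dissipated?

fraction ≈ 0.0877

No external torque acts about the common axis, so total angular momentum is conserved.
Moments of inertia: I_A = (2.26)(0.440)² = 0.4375 kg·m²; I_B = (84.4)(0.141)² = 1.678 kg·m².
Taking A's sense as positive: L = (0.4375)(746) + (1.678)(2200) = 4018 kg·m²·rpm.
Combined I = 0.4375 + 1.678 = 2.115 kg·m².
ω_f = L / I = 4018 / 2.115 = 1899 rpm.
KE_i = ½ΣIω² = 45870 J; KE_f = ½(2.115)(198.9)² = 41840 J.
Fraction dissipated = (KE_i − KE_f)/KE_i = 0.08771.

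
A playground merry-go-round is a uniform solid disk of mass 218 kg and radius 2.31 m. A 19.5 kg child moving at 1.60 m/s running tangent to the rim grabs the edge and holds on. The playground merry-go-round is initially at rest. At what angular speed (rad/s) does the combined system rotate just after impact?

|ω_f| ≈ 0.105 rad/s

About the axle the impulsive forces during the collision are internal, so angular momentum about that axis is conserved.
I_p = ½(218)(2.31)² = 581.6 kg·m². Taking the sense of the child's angular momentum as positive, L_{child} = m v R = (19.5)(1.60)(2.31) = 72.07 kg·m²/s.
L_i = 0 + 72.07 = 72.07 kg·m²/s.
After sticking, I_f = I_p + m R² = 581.6 + (19.5)(2.31)² = 685.7 kg·m².
ω_f = L_i / I_f = 72.07 / 685.7 = 0.1051 rad/s.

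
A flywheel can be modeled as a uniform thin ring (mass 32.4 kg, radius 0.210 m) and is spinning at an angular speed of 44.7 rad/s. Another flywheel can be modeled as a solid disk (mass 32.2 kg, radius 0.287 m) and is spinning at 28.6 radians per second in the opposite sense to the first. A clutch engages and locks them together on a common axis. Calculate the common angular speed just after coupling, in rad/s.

|ω_f| ≈ 9.42 rad/s

No external torque acts about the common axis, so total angular momentum is conserved.
Moments of inertia: I_A = (32.4)(0.210)² = 1.429 kg·m²; I_B = ½(32.2)(0.287)² = 1.326 kg·m².
Taking A's sense as positive: L = (1.429)(44.7) − (1.326)(28.6) = 25.94 kg·m²·rad/s.
Combined I = 1.429 + 1.326 = 2.755 kg·m².
ω_f = L / I = 25.94 / 2.755 = 9.416 rad/s.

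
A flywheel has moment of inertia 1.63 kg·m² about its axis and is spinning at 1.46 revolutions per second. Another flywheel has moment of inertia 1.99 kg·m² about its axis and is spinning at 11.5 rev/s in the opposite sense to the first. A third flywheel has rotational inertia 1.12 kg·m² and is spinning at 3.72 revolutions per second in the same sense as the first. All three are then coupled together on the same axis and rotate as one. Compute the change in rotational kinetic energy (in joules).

ΔKE ≈ -4460 J

The coupling torques are internal; angular momentum about the shared axis is conserved.
Taking A's sense as positive: L = (1.630)(1.46) − (1.990)(11.5) + (1.120)(3.72) = -16.34 kg·m²·rev/s.
Combined I = 1.630 + 1.990 + 1.120 = 4.740 kg·m².
ω_f = L / I = -16.34 / 4.740 = -3.447 rev/s.
KE_i = ½ΣIω² = 5569 J; KE_f = ½(4.740)(21.66)² = 1112 J.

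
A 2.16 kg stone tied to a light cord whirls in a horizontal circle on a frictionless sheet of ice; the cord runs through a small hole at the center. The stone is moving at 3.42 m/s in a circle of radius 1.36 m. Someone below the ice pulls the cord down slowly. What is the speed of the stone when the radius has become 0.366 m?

v₂ ≈ 12.7 m/s

The only horizontal force on the mass is along the cord (radial), so it exerts no torque about the hole and angular momentum m v r is conserved.
v₂ = v₁ r₁ / r₂ = (3.42)(1.36) / (0.366) = 12.71 m/s.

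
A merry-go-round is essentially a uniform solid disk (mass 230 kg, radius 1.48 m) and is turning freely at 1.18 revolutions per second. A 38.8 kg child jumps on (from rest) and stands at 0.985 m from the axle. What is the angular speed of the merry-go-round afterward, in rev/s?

No external torque acts about the axle; L_before = L_after.
I_p = ½(230)(1.48)² = 251.9 kg·m².
Added inertia Σmr² = (38.8)(0.985)² = 37.64 kg·m²; I_f = 251.9 + 37.64 = 289.5 kg·m².
ω_f = I_p ω_i / I_f = (251.9)(1.18) / 289.5 = 1.027 rev/s.

ω_f ≈ 1.03 rev/s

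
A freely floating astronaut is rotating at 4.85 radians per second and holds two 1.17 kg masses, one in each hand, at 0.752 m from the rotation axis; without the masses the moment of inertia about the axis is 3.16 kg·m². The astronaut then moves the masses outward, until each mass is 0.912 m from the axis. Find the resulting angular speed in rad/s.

ω₂ ≈ 4.26 rad/s

With no external torque about the axis, L is conserved: I₁ω₁ = I₂ω₂.
I₁ = 3.16 + 2(1.17)(0.752)² = 4.483 kg·m²; I₂ = 3.16 + 2(1.17)(0.912)² = 5.106 kg·m².
ω₂ = I₁ω₁ / I₂ = (4.483)(4.85 rad/s) / (5.106) = 4.258 rad/s.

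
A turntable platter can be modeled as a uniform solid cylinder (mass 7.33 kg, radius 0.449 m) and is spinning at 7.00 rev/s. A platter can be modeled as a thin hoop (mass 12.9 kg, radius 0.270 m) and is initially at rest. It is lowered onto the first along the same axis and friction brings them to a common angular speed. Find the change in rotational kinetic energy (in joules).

ΔKE ≈ -400 J

No external torque acts about the common axis, so total angular momentum is conserved.
Moments of inertia: I_A = ½(7.33)(0.449)² = 0.7389 kg·m²; I_B = (12.9)(0.270)² = 0.9404 kg·m².
Taking A's sense as positive: L = (0.7389)(7.00) = 5.172 kg·m²·rev/s.
Combined I = 0.7389 + 0.9404 = 1.679 kg·m².
ω_f = L / I = 5.172 / 1.679 = 3.080 rev/s.
KE_i = ½ΣIω² = 714.6 J; KE_f = ½(1.679)(19.35)² = 314.4 J.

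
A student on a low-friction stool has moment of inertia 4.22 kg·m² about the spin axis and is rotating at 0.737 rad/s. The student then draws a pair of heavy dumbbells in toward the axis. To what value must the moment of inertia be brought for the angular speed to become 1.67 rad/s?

I₂ ≈ 1.86 kg·m²

Angular momentum about the spin axis is conserved since the torque about it is zero.
I₂ = I₁ω₁ / ω₂ = (4.22)(0.737) / (1.67) = 1.862 kg·m².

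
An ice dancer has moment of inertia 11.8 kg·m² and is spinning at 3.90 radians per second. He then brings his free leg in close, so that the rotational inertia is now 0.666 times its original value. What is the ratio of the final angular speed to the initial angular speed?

No external torque acts about the spin axis, so angular momentum is conserved.
I₂ = 0.666 × 11.8 = 7.859 kg·m².
ω₂/ω₁ = I₁/I₂ = 11.80 / 7.859 = 1.502.

ω₂/ω₁ ≈ 1.50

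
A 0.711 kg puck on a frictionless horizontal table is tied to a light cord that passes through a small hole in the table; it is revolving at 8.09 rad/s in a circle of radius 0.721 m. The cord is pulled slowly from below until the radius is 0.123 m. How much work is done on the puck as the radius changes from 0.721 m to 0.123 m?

The constraining force is radial, so m r² ω about the center is conserved.
ω₂ = ω₁ (r₁/r₂)² = (8.09)(0.721/0.123)² = 278.0 rad/s.
W = ΔKE = ½m(v₂² − v₁²) = 403.5 J.

W ≈ 403 J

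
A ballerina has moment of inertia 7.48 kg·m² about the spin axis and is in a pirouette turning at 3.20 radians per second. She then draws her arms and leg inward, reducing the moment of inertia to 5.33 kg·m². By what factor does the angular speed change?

ω₂/ω₁ ≈ 1.40

With no external torque about the axis, L is conserved: I₁ω₁ = I₂ω₂.
ω₂/ω₁ = I₁/I₂ = 7.480 / 5.330 = 1.403.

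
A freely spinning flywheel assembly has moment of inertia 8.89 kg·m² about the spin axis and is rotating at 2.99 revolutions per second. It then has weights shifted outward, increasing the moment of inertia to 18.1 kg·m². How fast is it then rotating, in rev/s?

No external torque acts about the spin axis, so angular momentum is conserved.
ω₂ = I₁ω₁ / I₂ = (8.890)(2.99 rev/s) / (18.10) = 1.469 rev/s.

ω₂ ≈ 1.47 rev/s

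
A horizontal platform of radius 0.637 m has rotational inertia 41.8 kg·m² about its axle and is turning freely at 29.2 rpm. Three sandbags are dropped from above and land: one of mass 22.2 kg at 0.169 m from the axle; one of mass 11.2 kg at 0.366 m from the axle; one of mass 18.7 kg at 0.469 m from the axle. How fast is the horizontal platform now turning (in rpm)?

ω_f ≈ 25.4 rpm

No external torque acts about the axle; L_before = L_after.
Added inertia Σmr² = (22.2)(0.169)² + (11.2)(0.366)² + (18.7)(0.469)² = 6.248 kg·m²; I_f = 41.80 + 6.248 = 48.05 kg·m².
ω_f = I_p ω_i / I_f = (41.80)(29.2) / 48.05 = 25.40 rpm.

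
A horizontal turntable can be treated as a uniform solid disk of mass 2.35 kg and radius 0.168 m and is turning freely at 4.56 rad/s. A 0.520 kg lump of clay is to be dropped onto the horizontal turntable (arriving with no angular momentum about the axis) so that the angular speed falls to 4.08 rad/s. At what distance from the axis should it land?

The added mass arrives with no angular momentum about the axis, and any external torque about the axis is negligible, so the system's angular momentum is conserved.
I_p = ½(2.35)(0.168)² = 0.03316 kg·m².
I_p ω_i = (I_p + m r²) ω_f ⇒ m r² = I_p(ω_i/ω_f − 1) = 0.03316(4.56/4.08 − 1) = 0.003902 kg·m².
r = √(0.003902/0.520) = 0.08662 m.

r ≈ 0.0866 m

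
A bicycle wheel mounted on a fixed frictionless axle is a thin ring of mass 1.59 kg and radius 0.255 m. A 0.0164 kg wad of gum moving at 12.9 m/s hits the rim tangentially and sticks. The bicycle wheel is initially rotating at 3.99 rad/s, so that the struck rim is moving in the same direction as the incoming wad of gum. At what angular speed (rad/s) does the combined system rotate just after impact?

About the axle the impulsive forces during the collision are internal, so angular momentum about that axis is conserved.
I_p = (1.59)(0.255)² = 0.1034 kg·m². Taking the sense of the wad of gum's angular momentum as positive, L_{wad} = m v R = (0.0164)(12.9)(0.255) = 0.05395 kg·m²/s.
L_i = +I_p ω_p + m v R = +(0.1034)(3.99) + 0.05395 = 0.4665 kg·m²/s.
After sticking, I_f = I_p + m R² = 0.1034 + (0.0164)(0.255)² = 0.1045 kg·m².
ω_f = L_i / I_f = 0.4665 / 0.1045 = 4.466 rad/s.

|ω_f| ≈ 4.47 rad/s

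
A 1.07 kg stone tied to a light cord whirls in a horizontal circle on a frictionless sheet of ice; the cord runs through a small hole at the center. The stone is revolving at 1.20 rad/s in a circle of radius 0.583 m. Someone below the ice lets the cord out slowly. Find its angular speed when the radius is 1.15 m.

ω₂ ≈ 0.308 rad/s

The constraining force is radial, so m r² ω about the center is conserved.
ω₂ = ω₁ (r₁/r₂)² = (1.20)(0.583/1.15)² = 0.3084 rad/s.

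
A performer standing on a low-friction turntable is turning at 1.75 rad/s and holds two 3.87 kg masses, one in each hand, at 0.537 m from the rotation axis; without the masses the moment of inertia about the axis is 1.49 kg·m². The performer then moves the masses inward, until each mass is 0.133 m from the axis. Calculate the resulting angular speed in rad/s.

With no external torque about the axis, L is conserved: I₁ω₁ = I₂ω₂.
I₁ = 1.49 + 2(3.87)(0.537)² = 3.722 kg·m²; I₂ = 1.49 + 2(3.87)(0.133)² = 1.627 kg·m².
ω₂ = I₁ω₁ / I₂ = (3.722)(1.75 rad/s) / (1.627) = 4.004 rad/s.

ω₂ ≈ 4.00 rad/s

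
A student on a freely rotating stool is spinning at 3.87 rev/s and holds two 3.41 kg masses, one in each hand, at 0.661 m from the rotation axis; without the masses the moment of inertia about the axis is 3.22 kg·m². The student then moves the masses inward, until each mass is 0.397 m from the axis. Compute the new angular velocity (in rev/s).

No external torque acts about the spin axis, so angular momentum is conserved.
I₁ = 3.22 + 2(3.41)(0.661)² = 6.200 kg·m²; I₂ = 3.22 + 2(3.41)(0.397)² = 4.295 kg·m².
ω₂ = I₁ω₁ / I₂ = (6.200)(3.87 rev/s) / (4.295) = 5.586 rev/s.

ω₂ ≈ 5.59 rev/s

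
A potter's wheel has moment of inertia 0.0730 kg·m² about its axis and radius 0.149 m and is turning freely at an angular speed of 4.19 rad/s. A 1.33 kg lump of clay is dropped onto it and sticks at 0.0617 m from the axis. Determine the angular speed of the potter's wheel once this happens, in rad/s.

ω_f ≈ 3.92 rad/s

No external torque acts about the axis; L_before = L_after.
Added inertia Σmr² = (1.33)(0.0617)² = 0.005063 kg·m²; I_f = 0.07300 + 0.005063 = 0.07806 kg·m².
ω_f = I_p ω_i / I_f = (0.07300)(4.19) / 0.07806 = 3.918 rad/s.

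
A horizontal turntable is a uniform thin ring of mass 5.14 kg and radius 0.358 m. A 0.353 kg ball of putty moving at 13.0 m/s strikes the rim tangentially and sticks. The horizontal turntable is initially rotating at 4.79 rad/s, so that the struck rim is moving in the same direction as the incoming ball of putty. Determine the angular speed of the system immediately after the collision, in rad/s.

The axle reaction passes through the axle and exerts no torque about it; angular momentum about the axle is conserved through the impact.
I_p = (5.14)(0.358)² = 0.6588 kg·m². Taking the sense of the ball of putty's angular momentum as positive, L_{ball} = m v R = (0.353)(13.0)(0.358) = 1.643 kg·m²/s.
L_i = +I_p ω_p + m v R = +(0.6588)(4.79) + 1.643 = 4.798 kg·m²/s.
After sticking, I_f = I_p + m R² = 0.6588 + (0.353)(0.358)² = 0.7040 kg·m².
ω_f = L_i / I_f = 4.798 / 0.7040 = 6.816 rad/s.

|ω_f| ≈ 6.82 rad/s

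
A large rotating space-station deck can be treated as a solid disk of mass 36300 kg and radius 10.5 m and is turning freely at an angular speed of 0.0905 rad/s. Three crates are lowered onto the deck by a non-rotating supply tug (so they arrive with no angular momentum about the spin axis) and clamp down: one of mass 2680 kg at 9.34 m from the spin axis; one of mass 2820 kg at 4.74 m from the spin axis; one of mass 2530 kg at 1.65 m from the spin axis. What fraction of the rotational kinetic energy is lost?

fraction ≈ 0.132

No external torque acts about the spin axis; L_before = L_after.
I_p = ½(36300)(10.5)² = 2.001e+06 kg·m².
Added inertia Σmr² = (2680)(9.34)² + (2820)(4.74)² + (2530)(1.65)² = 3.040e+05 kg·m²; I_f = 2.001e+06 + 3.040e+05 = 2.305e+06 kg·m².
ω_f = I_p ω_i / I_f = (2.001e+06)(0.0905) / 2.305e+06 = 0.07856 rad/s.
KE_i = ½(2.001e+06)(0.09050 rad/s)² = 8194 J; KE_f = ½(2.305e+06)(0.07856)² = 7114 J.
Fraction lost = 0.1319.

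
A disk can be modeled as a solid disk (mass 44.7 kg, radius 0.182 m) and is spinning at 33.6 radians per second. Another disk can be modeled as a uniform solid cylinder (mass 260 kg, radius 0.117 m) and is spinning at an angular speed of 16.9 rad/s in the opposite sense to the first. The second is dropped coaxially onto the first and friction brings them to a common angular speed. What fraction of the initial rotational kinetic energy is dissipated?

No external torque acts about the common axis, so total angular momentum is conserved.
Moments of inertia: I_A = ½(44.7)(0.182)² = 0.7403 kg·m²; I_B = ½(260)(0.117)² = 1.780 kg·m².
Taking A's sense as positive: L = (0.7403)(33.6) − (1.780)(16.9) = -5.200 kg·m²·rad/s.
Combined I = 0.7403 + 1.780 = 2.520 kg·m².
ω_f = L / I = -5.200 / 2.520 = -2.064 rad/s.
KE_i = ½ΣIω² = 672.0 J; KE_f = ½(2.520)(2.064)² = 5.365 J.
Fraction dissipated = (KE_i − KE_f)/KE_i = 0.9920.

fraction ≈ 0.992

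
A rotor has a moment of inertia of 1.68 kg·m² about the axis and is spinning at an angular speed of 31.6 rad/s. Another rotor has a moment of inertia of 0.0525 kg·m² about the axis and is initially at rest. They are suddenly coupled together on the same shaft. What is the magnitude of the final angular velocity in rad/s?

|ω_f| ≈ 30.6 rad/s

The coupling torques are internal; angular momentum about the shared axis is conserved.
Taking A's sense as positive: L = (1.680)(31.6) = 53.09 kg·m²·rad/s.
Combined I = 1.680 + 0.05250 = 1.732 kg·m².
ω_f = L / I = 53.09 / 1.732 = 30.64 rad/s.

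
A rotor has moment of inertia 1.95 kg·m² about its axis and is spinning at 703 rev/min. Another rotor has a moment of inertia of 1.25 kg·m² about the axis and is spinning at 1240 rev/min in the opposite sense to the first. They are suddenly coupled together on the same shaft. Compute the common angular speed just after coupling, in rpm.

No external torque acts about the common axis, so total angular momentum is conserved.
Taking A's sense as positive: L = (1.950)(703) − (1.250)(1240) = -179.2 kg·m²·rpm.
Combined I = 1.950 + 1.250 = 3.200 kg·m².
ω_f = L / I = -179.2 / 3.200 = -55.98 rpm.

|ω_f| ≈ 56.0 rpm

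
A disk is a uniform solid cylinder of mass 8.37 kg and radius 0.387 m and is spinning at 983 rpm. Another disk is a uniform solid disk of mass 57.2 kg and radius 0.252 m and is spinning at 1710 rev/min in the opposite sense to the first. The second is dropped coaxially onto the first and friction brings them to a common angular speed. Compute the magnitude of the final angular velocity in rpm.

|ω_f| ≈ 1020 rpm

No external torque acts about the common axis, so total angular momentum is conserved.
Moments of inertia: I_A = ½(8.37)(0.387)² = 0.6268 kg·m²; I_B = ½(57.2)(0.252)² = 1.816 kg·m².
Taking A's sense as positive: L = (0.6268)(983) − (1.816)(1710) = -2490 kg·m²·rpm.
Combined I = 0.6268 + 1.816 = 2.443 kg·m².
ω_f = L / I = -2490 / 2.443 = -1019 rpm.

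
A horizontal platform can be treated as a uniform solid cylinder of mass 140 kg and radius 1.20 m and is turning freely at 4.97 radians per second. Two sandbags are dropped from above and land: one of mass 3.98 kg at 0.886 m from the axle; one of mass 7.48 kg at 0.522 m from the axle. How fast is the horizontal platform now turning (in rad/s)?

No external torque acts about the axle; L_before = L_after.
I_p = ½(140)(1.20)² = 100.8 kg·m².
Added inertia Σmr² = (3.98)(0.886)² + (7.48)(0.522)² = 5.162 kg·m²; I_f = 100.8 + 5.162 = 106.0 kg·m².
ω_f = I_p ω_i / I_f = (100.8)(4.97) / 106.0 = 4.728 rad/s.

ω_f ≈ 4.73 rad/s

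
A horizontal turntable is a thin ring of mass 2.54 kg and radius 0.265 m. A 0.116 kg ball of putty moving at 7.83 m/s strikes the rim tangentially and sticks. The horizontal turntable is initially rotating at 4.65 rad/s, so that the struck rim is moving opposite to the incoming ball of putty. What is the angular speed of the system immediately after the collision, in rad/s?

About the axle the impulsive forces during the collision are internal, so angular momentum about that axis is conserved.
I_p = (2.54)(0.265)² = 0.1784 kg·m². Taking the sense of the ball of putty's angular momentum as positive, L_{ball} = m v R = (0.116)(7.83)(0.265) = 0.2407 kg·m²/s.
L_i = −I_p ω_p + m v R = −(0.1784)(4.65) + 0.2407 = -0.5887 kg·m²/s.
After sticking, I_f = I_p + m R² = 0.1784 + (0.116)(0.265)² = 0.1865 kg·m².
ω_f = L_i / I_f = -0.5887 / 0.1865 = -3.156 rad/s.

|ω_f| ≈ 3.16 rad/s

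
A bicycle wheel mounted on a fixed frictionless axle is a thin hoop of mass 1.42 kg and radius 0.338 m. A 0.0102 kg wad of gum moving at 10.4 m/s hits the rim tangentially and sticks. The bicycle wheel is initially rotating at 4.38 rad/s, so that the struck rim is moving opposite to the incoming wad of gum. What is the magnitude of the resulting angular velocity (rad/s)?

|ω_f| ≈ 4.13 rad/s

The axle reaction passes through the axle and exerts no torque about it; angular momentum about the axle is conserved through the impact.
I_p = (1.42)(0.338)² = 0.1622 kg·m². Taking the sense of the wad of gum's angular momentum as positive, L_{wad} = m v R = (0.0102)(10.4)(0.338) = 0.03586 kg·m²/s.
L_i = −I_p ω_p + m v R = −(0.1622)(4.38) + 0.03586 = -0.6747 kg·m²/s.
After sticking, I_f = I_p + m R² = 0.1622 + (0.0102)(0.338)² = 0.1634 kg·m².
ω_f = L_i / I_f = -0.6747 / 0.1634 = -4.129 rad/s.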